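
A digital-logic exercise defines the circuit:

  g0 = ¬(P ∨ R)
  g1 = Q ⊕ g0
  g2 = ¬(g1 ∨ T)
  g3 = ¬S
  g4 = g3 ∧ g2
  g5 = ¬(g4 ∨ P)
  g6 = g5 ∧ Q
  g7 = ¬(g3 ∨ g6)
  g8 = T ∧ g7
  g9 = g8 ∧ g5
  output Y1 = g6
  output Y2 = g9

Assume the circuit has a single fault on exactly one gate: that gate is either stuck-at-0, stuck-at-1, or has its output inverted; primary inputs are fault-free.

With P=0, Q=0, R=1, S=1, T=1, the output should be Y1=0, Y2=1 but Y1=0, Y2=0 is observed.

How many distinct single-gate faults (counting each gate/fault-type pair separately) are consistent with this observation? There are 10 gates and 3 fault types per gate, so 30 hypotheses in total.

Fault-free: g0=0, g1=0, g2=0, g3=0, g4=0, g5=1, g6=0, g7=1, g8=1, g9=1 → Y1=0, Y2=1. Observed Y1=0, Y2=0.
  g0: none of the 3 fault types match ✗
  g1: none of the 3 fault types match ✗
  g2: none of the 3 fault types match ✗
  g3: stuck-at-1, inverted output ✓; others ✗
  g4: stuck-at-1, inverted output ✓; others ✗
  g5: stuck-at-0, inverted output ✓; others ✗
  g6: none of the 3 fault types match ✗
  g7: stuck-at-0, inverted output ✓; others ✗
  g8: stuck-at-0, inverted output ✓; others ✗
  g9: stuck-at-0, inverted output ✓; others ✗
Consistent faults: {g3 stuck-at-1, g3 inverted output, g4 stuck-at-1, g4 inverted output, g5 stuck-at-0, g5 inverted output, g7 stuck-at-0, g7 inverted output, g8 stuck-at-0, g8 inverted output, g9 stuck-at-0, g9 inverted output} — 12 in all.

12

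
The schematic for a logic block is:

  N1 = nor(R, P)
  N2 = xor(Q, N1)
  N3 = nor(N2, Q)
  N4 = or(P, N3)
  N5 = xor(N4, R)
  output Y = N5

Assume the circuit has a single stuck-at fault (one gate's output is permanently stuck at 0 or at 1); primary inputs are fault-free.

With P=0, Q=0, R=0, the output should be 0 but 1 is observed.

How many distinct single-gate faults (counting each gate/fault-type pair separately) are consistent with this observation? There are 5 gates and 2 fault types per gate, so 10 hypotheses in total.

Fault-free: N1=1, N2=1, N3=0, N4=0, N5=0 → 0. Observed 1.
  N1 stuck-at-0: output 1 ✓
  N1 stuck-at-1: output 0 ✗
  N2 stuck-at-0: output 1 ✓
  N2 stuck-at-1: output 0 ✗
  N3 stuck-at-0: output 0 ✗
  N3 stuck-at-1: output 1 ✓
  N4 stuck-at-0: output 0 ✗
  N4 stuck-at-1: output 1 ✓
  N5 stuck-at-0: output 0 ✗
  N5 stuck-at-1: output 1 ✓
Consistent faults: {N1 stuck-at-0, N2 stuck-at-0, N3 stuck-at-1, N4 stuck-at-1, N5 stuck-at-1} — 5 in all.

5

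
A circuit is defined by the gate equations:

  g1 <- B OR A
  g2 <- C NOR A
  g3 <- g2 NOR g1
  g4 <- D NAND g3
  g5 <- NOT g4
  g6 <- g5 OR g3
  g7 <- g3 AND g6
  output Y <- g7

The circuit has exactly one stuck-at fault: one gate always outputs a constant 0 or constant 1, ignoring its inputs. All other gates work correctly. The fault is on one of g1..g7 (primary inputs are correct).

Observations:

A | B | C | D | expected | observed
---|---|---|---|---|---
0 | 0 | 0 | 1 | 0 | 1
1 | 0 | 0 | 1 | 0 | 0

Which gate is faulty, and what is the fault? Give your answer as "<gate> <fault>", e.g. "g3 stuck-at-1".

Fault-free values for test 1 (A=0, B=0, C=0, D=1): g1=0, g2=1, g3=0, g4=1, g5=0, g6=0, g7=0, giving Y=0. Observed 1.
Test 1: faults giving observed 1 are {g2 stuck-at-0, g3 stuck-at-1, g7 stuck-at-1}.
Test 2 (A=1, B=0, C=0, D=1): fault-free g1=1, g2=0, g3=0, g4=1, g5=0, g6=0, g7=0 → 0; observed 0. Eliminates g3 stuck-at-1, g7 stuck-at-1.
Only g2 stuck-at-0 is consistent with every test.

g2 stuck-at-0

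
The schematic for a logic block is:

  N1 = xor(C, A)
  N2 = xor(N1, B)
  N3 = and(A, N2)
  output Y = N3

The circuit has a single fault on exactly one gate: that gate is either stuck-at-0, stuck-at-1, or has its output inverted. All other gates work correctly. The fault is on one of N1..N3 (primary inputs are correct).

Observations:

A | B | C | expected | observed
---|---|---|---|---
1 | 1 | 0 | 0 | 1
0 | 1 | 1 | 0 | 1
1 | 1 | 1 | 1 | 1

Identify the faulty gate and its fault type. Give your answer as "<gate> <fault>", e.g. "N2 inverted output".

N3 stuck-at-1

Fault-free values for test 1 (A=1, B=1, C=0): N1=1, N2=0, N3=0, giving Y=0. Observed 1.
Test 1: faults giving observed 1 are {N1 stuck-at-0, N1 inverted output, N2 stuck-at-1, N2 inverted output, N3 stuck-at-1, N3 inverted output}.
Test 2 (A=0, B=1, C=1): fault-free N1=1, N2=0, N3=0 → 0; observed 1. Eliminates N1 stuck-at-0, N1 inverted output, N2 stuck-at-1, N2 inverted output.
Test 3 (A=1, B=1, C=1): fault-free N1=0, N2=1, N3=1 → 1; observed 1. Eliminates N3 inverted output.
Only N3 stuck-at-1 is consistent with every test.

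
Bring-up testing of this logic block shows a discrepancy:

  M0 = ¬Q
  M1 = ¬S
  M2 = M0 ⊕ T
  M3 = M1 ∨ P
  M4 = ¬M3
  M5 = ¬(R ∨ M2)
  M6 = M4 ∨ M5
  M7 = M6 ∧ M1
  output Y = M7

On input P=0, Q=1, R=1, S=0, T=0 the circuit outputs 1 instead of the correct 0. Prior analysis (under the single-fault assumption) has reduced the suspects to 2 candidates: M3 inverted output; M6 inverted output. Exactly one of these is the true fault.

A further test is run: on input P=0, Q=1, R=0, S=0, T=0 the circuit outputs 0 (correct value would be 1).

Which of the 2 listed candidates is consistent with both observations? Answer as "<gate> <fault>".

M6 inverted output

Evaluate each candidate on input P=0, Q=1, R=0, S=0, T=0:
  M3 inverted output: M0=0, M1=1, M2=0, M3=0 [inverted output], M4=1, M5=1, M6=1, M7=1 → 1 — eliminated
  M6 inverted output: M0=0, M1=1, M2=0, M3=1, M4=0, M5=1, M6=0 [inverted output], M7=0 → 0 — matches
Only M6 inverted output reproduces the observed 0.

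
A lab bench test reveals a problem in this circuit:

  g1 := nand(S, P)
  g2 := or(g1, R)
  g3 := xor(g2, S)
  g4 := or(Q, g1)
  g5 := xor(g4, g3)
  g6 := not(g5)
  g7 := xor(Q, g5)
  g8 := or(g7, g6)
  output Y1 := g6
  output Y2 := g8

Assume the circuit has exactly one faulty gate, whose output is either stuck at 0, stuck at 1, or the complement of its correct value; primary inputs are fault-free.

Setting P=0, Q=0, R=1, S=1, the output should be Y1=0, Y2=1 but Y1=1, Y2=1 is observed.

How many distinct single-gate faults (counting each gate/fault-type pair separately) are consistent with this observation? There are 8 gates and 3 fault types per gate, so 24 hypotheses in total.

Fault-free: g1=1, g2=1, g3=0, g4=1, g5=1, g6=0, g7=1, g8=1 → Y1=0, Y2=1. Observed Y1=1, Y2=1.
  g1: stuck-at-0, inverted output ✓; others ✗
  g2: stuck-at-0, inverted output ✓; others ✗
  g3: stuck-at-1, inverted output ✓; others ✗
  g4: stuck-at-0, inverted output ✓; others ✗
  g5: stuck-at-0, inverted output ✓; others ✗
  g6: stuck-at-1, inverted output ✓; others ✗
  g7: none of the 3 fault types match ✗
  g8: none of the 3 fault types match ✗
Consistent faults: {g1 stuck-at-0, g1 inverted output, g2 stuck-at-0, g2 inverted output, g3 stuck-at-1, g3 inverted output, g4 stuck-at-0, g4 inverted output, g5 stuck-at-0, g5 inverted output, g6 stuck-at-1, g6 inverted output} — 12 in all.

12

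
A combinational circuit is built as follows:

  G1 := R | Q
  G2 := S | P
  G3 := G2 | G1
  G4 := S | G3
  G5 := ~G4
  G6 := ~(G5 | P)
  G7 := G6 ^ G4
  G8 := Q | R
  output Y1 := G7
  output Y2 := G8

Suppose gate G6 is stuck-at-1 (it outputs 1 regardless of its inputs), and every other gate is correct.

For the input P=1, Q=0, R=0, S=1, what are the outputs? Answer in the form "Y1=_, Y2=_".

Propagate with G6 forced: G1=0, G2=1, G3=1, G4=1, G5=0, G6=1 [stuck-at-1], G7=0, G8=0.
So the outputs are Y1=0, Y2=0. (Without the fault they would be Y1=1, Y2=0.)

Y1=0, Y2=0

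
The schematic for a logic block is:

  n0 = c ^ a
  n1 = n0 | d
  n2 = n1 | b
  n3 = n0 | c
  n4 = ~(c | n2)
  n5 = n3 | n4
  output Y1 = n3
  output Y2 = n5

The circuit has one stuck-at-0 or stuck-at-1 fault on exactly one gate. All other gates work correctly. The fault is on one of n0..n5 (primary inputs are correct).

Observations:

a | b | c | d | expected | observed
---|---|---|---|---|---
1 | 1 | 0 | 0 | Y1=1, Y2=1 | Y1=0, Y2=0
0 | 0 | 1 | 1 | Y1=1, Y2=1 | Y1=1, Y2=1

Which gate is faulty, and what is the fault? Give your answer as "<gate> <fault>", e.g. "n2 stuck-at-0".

n0 stuck-at-0

Fault-free values for test 1 (a=1, b=1, c=0, d=0): n0=1, n1=1, n2=1, n3=1, n4=0, n5=1, giving Y1=1, Y2=1. Observed Y1=0, Y2=0.
Test 1: faults giving observed Y1=0, Y2=0 are {n0 stuck-at-0, n3 stuck-at-0}.
Test 2 (a=0, b=0, c=1, d=1): fault-free n0=1, n1=1, n2=1, n3=1, n4=0, n5=1 → Y1=1, Y2=1; observed Y1=1, Y2=1. Eliminates n3 stuck-at-0.
Only n0 stuck-at-0 is consistent with every test.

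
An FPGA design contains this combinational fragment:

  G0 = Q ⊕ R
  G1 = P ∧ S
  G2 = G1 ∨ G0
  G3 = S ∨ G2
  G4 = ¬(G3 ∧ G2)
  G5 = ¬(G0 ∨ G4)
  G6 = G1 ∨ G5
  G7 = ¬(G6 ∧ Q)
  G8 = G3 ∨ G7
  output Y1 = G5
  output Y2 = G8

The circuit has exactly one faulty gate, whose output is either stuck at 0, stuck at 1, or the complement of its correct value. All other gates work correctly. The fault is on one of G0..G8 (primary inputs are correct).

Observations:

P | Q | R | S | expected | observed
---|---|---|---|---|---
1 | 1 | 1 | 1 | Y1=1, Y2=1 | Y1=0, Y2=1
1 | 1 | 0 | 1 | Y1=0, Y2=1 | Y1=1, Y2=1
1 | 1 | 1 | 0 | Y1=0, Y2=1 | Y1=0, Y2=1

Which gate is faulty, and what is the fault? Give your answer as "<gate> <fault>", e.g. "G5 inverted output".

G0 inverted output

Fault-free values for test 1 (P=1, Q=1, R=1, S=1): G0=0, G1=1, G2=1, G3=1, G4=0, G5=1, G6=1, G7=0, G8=1, giving Y1=1, Y2=1. Observed Y1=0, Y2=1.
Test 1: faults giving observed Y1=0, Y2=1 are {G0 stuck-at-1, G0 inverted output, G1 stuck-at-0, G1 inverted output, G2 stuck-at-0, G2 inverted output, G4 stuck-at-1, G4 inverted output, G5 stuck-at-0, G5 inverted output}.
Test 2 (P=1, Q=1, R=0, S=1): fault-free G0=1, G1=1, G2=1, G3=1, G4=0, G5=0, G6=1, G7=0, G8=1 → Y1=0, Y2=1; observed Y1=1, Y2=1. Eliminates G0 stuck-at-1, G1 stuck-at-0, G1 inverted output, G2 stuck-at-0, G2 inverted output, G4 stuck-at-1, G4 inverted output, G5 stuck-at-0.
Test 3 (P=1, Q=1, R=1, S=0): fault-free G0=0, G1=0, G2=0, G3=0, G4=1, G5=0, G6=0, G7=1, G8=1 → Y1=0, Y2=1; observed Y1=0, Y2=1. Eliminates G5 inverted output.
Only G0 inverted output is consistent with every test.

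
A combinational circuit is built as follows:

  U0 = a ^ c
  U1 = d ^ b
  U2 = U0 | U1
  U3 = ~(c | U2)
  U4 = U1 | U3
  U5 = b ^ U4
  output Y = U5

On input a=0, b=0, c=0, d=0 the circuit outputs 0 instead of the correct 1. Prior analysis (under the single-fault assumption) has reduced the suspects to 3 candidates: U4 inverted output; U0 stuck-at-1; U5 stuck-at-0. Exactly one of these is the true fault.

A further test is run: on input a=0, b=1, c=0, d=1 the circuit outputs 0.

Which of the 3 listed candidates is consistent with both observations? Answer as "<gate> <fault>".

U5 stuck-at-0

Evaluate each candidate on input a=0, b=1, c=0, d=1:
  U4 inverted output: U0=0, U1=0, U2=0, U3=1, U4=0 [inverted output], U5=1 → 1 — eliminated
  U0 stuck-at-1: U0=1 [stuck-at-1], U1=0, U2=1, U3=0, U4=0, U5=1 → 1 — eliminated
  U5 stuck-at-0: U0=0, U1=0, U2=0, U3=1, U4=1, U5=0 [stuck-at-0] → 0 — matches
Only U5 stuck-at-0 reproduces the observed 0.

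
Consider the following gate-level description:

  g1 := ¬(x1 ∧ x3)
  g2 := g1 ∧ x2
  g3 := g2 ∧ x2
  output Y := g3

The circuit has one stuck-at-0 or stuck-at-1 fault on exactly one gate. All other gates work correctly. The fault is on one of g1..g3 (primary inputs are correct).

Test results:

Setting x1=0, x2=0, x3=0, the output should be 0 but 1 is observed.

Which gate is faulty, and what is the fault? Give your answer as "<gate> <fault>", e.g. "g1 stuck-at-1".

g3 stuck-at-1

Fault-free values for test 1 (x1=0, x2=0, x3=0): g1=1, g2=0, g3=0, giving Y=0. Observed 1.
Test 1: faults giving observed 1 are {g3 stuck-at-1}.
Only g3 stuck-at-1 is consistent with every test.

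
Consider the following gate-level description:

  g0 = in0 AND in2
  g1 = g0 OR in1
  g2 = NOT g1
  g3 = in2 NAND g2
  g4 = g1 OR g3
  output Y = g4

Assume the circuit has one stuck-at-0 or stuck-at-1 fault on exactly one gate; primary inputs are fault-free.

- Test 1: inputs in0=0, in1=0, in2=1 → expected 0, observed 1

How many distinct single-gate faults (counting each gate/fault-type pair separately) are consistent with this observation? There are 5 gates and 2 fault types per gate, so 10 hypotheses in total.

Fault-free: g0=0, g1=0, g2=1, g3=0, g4=0 → 0. Observed 1.
  g0 stuck-at-0: output 0 ✗
  g0 stuck-at-1: output 1 ✓
  g1 stuck-at-0: output 0 ✗
  g1 stuck-at-1: output 1 ✓
  g2 stuck-at-0: output 1 ✓
  g2 stuck-at-1: output 0 ✗
  g3 stuck-at-0: output 0 ✗
  g3 stuck-at-1: output 1 ✓
  g4 stuck-at-0: output 0 ✗
  g4 stuck-at-1: output 1 ✓
Consistent faults: {g0 stuck-at-1, g1 stuck-at-1, g2 stuck-at-0, g3 stuck-at-1, g4 stuck-at-1} — 5 in all.

5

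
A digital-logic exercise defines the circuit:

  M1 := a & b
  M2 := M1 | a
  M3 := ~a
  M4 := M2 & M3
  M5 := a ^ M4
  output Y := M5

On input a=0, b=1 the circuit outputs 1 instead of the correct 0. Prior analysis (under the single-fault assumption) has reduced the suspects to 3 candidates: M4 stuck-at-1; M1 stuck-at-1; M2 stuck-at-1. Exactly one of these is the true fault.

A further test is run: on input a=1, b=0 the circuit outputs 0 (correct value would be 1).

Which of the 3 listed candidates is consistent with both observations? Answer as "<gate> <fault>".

Evaluate each candidate on input a=1, b=0:
  M4 stuck-at-1: M1=0, M2=1, M3=0, M4=1 [stuck-at-1], M5=0 → 0 — matches
  M1 stuck-at-1: M1=1 [stuck-at-1], M2=1, M3=0, M4=0, M5=1 → 1 — eliminated
  M2 stuck-at-1: M1=0, M2=1 [stuck-at-1], M3=0, M4=0, M5=1 → 1 — eliminated
Only M4 stuck-at-1 reproduces the observed 0.

M4 stuck-at-1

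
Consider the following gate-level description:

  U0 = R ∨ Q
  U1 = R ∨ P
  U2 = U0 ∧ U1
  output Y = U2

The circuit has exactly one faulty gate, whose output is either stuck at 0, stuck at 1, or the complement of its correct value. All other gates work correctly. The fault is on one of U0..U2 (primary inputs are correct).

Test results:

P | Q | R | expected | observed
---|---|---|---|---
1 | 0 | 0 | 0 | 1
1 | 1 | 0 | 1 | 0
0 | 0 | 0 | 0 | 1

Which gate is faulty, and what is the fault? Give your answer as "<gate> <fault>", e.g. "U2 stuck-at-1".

U2 inverted output

Fault-free values for test 1 (P=1, Q=0, R=0): U0=0, U1=1, U2=0, giving Y=0. Observed 1.
Test 1: faults giving observed 1 are {U0 stuck-at-1, U0 inverted output, U2 stuck-at-1, U2 inverted output}.
Test 2 (P=1, Q=1, R=0): fault-free U0=1, U1=1, U2=1 → 1; observed 0. Eliminates U0 stuck-at-1, U2 stuck-at-1.
Test 3 (P=0, Q=0, R=0): fault-free U0=0, U1=0, U2=0 → 0; observed 1. Eliminates U0 inverted output.
Only U2 inverted output is consistent with every test.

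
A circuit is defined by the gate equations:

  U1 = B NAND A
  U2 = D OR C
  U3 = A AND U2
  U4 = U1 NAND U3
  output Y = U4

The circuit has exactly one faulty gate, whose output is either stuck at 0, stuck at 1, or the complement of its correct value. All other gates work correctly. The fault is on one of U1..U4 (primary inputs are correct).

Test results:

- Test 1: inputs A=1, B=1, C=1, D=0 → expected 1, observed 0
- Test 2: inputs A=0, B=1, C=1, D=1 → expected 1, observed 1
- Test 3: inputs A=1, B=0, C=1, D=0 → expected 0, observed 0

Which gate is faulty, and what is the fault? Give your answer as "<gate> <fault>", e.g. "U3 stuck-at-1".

Fault-free values for test 1 (A=1, B=1, C=1, D=0): U1=0, U2=1, U3=1, U4=1, giving Y=1. Observed 0.
Test 1: faults giving observed 0 are {U1 stuck-at-1, U1 inverted output, U4 stuck-at-0, U4 inverted output}.
Test 2 (A=0, B=1, C=1, D=1): fault-free U1=1, U2=1, U3=0, U4=1 → 1; observed 1. Eliminates U4 stuck-at-0, U4 inverted output.
Test 3 (A=1, B=0, C=1, D=0): fault-free U1=1, U2=1, U3=1, U4=0 → 0; observed 0. Eliminates U1 inverted output.
Only U1 stuck-at-1 is consistent with every test.

U1 stuck-at-1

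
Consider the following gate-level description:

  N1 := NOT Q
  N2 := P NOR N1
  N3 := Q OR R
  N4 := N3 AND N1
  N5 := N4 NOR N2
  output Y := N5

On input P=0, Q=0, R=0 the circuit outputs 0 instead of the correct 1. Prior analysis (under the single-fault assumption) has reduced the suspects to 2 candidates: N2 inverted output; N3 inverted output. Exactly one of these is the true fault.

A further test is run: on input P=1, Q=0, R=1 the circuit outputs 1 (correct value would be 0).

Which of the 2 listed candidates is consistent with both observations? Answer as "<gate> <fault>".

Evaluate each candidate on input P=1, Q=0, R=1:
  N2 inverted output: N1=1, N2=1 [inverted output], N3=1, N4=1, N5=0 → 0 — eliminated
  N3 inverted output: N1=1, N2=0, N3=0 [inverted output], N4=0, N5=1 → 1 — matches
Only N3 inverted output reproduces the observed 1.

N3 inverted output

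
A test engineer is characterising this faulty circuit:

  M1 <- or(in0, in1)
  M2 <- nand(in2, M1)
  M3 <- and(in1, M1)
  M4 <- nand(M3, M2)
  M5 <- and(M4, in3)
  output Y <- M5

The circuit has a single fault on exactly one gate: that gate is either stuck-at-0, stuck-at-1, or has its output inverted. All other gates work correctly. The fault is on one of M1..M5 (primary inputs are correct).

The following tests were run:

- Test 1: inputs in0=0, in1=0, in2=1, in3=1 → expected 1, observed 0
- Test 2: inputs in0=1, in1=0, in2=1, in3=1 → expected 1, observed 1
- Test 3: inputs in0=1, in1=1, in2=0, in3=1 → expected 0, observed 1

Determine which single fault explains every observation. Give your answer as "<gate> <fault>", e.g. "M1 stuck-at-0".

M3 inverted output

Fault-free values for test 1 (in0=0, in1=0, in2=1, in3=1): M1=0, M2=1, M3=0, M4=1, M5=1, giving Y=1. Observed 0.
Test 1: faults giving observed 0 are {M3 stuck-at-1, M3 inverted output, M4 stuck-at-0, M4 inverted output, M5 stuck-at-0, M5 inverted output}.
Test 2 (in0=1, in1=0, in2=1, in3=1): fault-free M1=1, M2=0, M3=0, M4=1, M5=1 → 1; observed 1. Eliminates M4 stuck-at-0, M4 inverted output, M5 stuck-at-0, M5 inverted output.
Test 3 (in0=1, in1=1, in2=0, in3=1): fault-free M1=1, M2=1, M3=1, M4=0, M5=0 → 0; observed 1. Eliminates M3 stuck-at-1.
Only M3 inverted output is consistent with every test.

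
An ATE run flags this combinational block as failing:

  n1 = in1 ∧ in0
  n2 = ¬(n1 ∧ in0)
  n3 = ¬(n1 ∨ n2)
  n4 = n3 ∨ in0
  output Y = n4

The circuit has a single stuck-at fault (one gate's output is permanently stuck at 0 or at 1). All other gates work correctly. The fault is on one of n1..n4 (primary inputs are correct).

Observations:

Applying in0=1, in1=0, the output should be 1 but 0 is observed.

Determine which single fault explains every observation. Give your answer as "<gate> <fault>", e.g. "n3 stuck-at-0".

n4 stuck-at-0

Fault-free values for test 1 (in0=1, in1=0): n1=0, n2=1, n3=0, n4=1, giving Y=1. Observed 0.
Test 1: faults giving observed 0 are {n4 stuck-at-0}.
Only n4 stuck-at-0 is consistent with every test.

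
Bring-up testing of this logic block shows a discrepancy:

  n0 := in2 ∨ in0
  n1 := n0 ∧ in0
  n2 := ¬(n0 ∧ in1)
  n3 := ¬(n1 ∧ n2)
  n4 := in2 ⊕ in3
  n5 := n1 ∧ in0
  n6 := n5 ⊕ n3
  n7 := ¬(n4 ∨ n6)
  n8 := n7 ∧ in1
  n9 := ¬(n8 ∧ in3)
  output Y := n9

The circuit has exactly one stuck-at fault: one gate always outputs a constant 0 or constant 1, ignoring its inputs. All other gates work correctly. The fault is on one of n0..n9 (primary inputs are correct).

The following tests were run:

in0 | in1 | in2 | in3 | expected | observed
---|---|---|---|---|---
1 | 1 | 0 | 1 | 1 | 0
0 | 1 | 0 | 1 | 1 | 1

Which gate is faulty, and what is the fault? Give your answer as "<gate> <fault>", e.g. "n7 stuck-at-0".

Fault-free values for test 1 (in0=1, in1=1, in2=0, in3=1): n0=1, n1=1, n2=0, n3=1, n4=1, n5=1, n6=0, n7=0, n8=0, n9=1, giving Y=1. Observed 0.
Test 1: faults giving observed 0 are {n4 stuck-at-0, n7 stuck-at-1, n8 stuck-at-1, n9 stuck-at-0}.
Test 2 (in0=0, in1=1, in2=0, in3=1): fault-free n0=0, n1=0, n2=1, n3=1, n4=1, n5=0, n6=1, n7=0, n8=0, n9=1 → 1; observed 1. Eliminates n7 stuck-at-1, n8 stuck-at-1, n9 stuck-at-0.
Only n4 stuck-at-0 is consistent with every test.

n4 stuck-at-0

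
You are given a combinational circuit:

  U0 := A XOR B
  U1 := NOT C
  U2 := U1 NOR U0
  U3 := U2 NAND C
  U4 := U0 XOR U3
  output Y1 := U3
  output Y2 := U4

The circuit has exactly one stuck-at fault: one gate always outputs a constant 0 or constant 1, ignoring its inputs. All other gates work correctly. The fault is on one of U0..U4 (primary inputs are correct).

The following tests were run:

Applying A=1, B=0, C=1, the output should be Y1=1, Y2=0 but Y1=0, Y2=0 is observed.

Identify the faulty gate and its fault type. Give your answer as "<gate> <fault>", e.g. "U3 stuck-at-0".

Fault-free values for test 1 (A=1, B=0, C=1): U0=1, U1=0, U2=0, U3=1, U4=0, giving Y1=1, Y2=0. Observed Y1=0, Y2=0.
Test 1: faults giving observed Y1=0, Y2=0 are {U0 stuck-at-0}.
Only U0 stuck-at-0 is consistent with every test.

U0 stuck-at-0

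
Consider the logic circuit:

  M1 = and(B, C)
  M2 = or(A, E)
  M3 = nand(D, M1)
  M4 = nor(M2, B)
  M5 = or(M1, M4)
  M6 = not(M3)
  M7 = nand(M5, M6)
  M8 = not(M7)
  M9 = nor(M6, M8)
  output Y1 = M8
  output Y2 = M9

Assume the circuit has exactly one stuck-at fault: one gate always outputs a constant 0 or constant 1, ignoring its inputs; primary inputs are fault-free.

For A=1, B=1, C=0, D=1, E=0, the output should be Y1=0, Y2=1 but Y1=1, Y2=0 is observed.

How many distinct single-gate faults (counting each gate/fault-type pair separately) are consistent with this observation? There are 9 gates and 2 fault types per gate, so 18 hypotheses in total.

Fault-free: M1=0, M2=1, M3=1, M4=0, M5=0, M6=0, M7=1, M8=0, M9=1 → Y1=0, Y2=1. Observed Y1=1, Y2=0.
  M1: stuck-at-1 ✓; others ✗
  M2: none of the 2 fault types match ✗
  M3: none of the 2 fault types match ✗
  M4: none of the 2 fault types match ✗
  M5: none of the 2 fault types match ✗
  M6: none of the 2 fault types match ✗
  M7: stuck-at-0 ✓; others ✗
  M8: stuck-at-1 ✓; others ✗
  M9: none of the 2 fault types match ✗
Consistent faults: {M1 stuck-at-1, M7 stuck-at-0, M8 stuck-at-1} — 3 in all.

3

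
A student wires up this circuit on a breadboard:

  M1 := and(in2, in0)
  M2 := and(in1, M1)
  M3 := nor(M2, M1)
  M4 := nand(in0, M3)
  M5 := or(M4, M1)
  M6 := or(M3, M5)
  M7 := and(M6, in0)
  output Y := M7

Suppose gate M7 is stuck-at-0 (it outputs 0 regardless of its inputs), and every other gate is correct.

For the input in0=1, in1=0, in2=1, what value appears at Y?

0

Propagate with M7 forced: M1=1, M2=0, M3=0, M4=1, M5=1, M6=1, M7=0 [stuck-at-0].
So Y = 0. (Without the fault it would be 1.)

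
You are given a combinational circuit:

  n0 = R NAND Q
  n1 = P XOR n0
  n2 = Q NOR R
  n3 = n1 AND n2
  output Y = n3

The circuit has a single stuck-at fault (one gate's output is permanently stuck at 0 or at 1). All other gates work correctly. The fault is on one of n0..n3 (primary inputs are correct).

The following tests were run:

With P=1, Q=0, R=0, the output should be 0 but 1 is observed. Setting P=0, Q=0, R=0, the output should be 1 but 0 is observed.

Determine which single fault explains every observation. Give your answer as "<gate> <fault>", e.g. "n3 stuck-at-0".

n0 stuck-at-0

Fault-free values for test 1 (P=1, Q=0, R=0): n0=1, n1=0, n2=1, n3=0, giving Y=0. Observed 1.
Test 1: faults giving observed 1 are {n0 stuck-at-0, n1 stuck-at-1, n3 stuck-at-1}.
Test 2 (P=0, Q=0, R=0): fault-free n0=1, n1=1, n2=1, n3=1 → 1; observed 0. Eliminates n1 stuck-at-1, n3 stuck-at-1.
Only n0 stuck-at-0 is consistent with every test.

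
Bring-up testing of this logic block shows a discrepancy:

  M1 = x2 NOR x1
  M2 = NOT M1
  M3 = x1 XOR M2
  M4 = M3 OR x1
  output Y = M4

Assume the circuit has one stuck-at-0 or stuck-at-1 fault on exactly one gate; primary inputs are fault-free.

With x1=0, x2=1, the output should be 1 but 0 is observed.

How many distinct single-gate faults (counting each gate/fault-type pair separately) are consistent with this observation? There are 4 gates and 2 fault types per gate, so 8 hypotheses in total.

4

Fault-free: M1=0, M2=1, M3=1, M4=1 → 1. Observed 0.
  M1 stuck-at-0: output 1 ✗
  M1 stuck-at-1: output 0 ✓
  M2 stuck-at-0: output 0 ✓
  M2 stuck-at-1: output 1 ✗
  M3 stuck-at-0: output 0 ✓
  M3 stuck-at-1: output 1 ✗
  M4 stuck-at-0: output 0 ✓
  M4 stuck-at-1: output 1 ✗
Consistent faults: {M1 stuck-at-1, M2 stuck-at-0, M3 stuck-at-0, M4 stuck-at-0} — 4 in all.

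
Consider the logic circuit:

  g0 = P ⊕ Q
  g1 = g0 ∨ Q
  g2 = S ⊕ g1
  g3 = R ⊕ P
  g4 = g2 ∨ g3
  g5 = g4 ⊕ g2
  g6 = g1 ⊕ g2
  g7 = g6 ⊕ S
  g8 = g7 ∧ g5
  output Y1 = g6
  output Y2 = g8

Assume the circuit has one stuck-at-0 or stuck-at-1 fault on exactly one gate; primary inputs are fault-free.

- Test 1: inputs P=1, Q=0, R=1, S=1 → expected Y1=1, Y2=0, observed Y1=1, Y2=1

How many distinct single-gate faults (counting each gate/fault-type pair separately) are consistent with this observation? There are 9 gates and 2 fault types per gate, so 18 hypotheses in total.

1

Fault-free: g0=1, g1=1, g2=0, g3=0, g4=0, g5=0, g6=1, g7=0, g8=0 → Y1=1, Y2=0. Observed Y1=1, Y2=1.
  g0: none of the 2 fault types match ✗
  g1: none of the 2 fault types match ✗
  g2: none of the 2 fault types match ✗
  g3: none of the 2 fault types match ✗
  g4: none of the 2 fault types match ✗
  g5: none of the 2 fault types match ✗
  g6: none of the 2 fault types match ✗
  g7: none of the 2 fault types match ✗
  g8: stuck-at-1 ✓; others ✗
Consistent faults: {g8 stuck-at-1} — 1 in all.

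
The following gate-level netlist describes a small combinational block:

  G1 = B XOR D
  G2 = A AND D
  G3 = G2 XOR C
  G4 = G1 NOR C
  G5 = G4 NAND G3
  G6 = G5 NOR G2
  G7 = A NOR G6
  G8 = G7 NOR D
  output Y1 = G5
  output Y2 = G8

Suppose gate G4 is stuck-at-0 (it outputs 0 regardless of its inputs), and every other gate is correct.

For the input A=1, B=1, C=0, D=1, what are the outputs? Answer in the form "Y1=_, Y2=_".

Propagate with G4 forced: G1=0, G2=1, G3=1, G4=0 [stuck-at-0], G5=1, G6=0, G7=0, G8=0.
So the outputs are Y1=1, Y2=0. (Without the fault they would be Y1=0, Y2=0.)

Y1=1, Y2=0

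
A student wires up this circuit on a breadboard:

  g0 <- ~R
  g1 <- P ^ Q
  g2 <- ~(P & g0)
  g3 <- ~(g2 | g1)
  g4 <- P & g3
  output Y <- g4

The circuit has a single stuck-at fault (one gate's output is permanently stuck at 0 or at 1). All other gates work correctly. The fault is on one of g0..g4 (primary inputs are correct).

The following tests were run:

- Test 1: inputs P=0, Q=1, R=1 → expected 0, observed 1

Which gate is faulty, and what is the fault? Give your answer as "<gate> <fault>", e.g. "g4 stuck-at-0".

g4 stuck-at-1

Fault-free values for test 1 (P=0, Q=1, R=1): g0=0, g1=1, g2=1, g3=0, g4=0, giving Y=0. Observed 1.
Test 1: faults giving observed 1 are {g4 stuck-at-1}.
Only g4 stuck-at-1 is consistent with every test.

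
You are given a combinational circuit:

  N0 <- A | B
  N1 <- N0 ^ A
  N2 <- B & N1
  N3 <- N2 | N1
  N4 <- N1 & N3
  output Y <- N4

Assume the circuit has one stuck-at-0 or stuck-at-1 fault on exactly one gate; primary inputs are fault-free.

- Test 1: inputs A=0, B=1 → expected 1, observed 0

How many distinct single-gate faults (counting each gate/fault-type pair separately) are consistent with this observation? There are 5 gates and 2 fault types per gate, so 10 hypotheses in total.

Fault-free: N0=1, N1=1, N2=1, N3=1, N4=1 → 1. Observed 0.
  N0 stuck-at-0: output 0 ✓
  N0 stuck-at-1: output 1 ✗
  N1 stuck-at-0: output 0 ✓
  N1 stuck-at-1: output 1 ✗
  N2 stuck-at-0: output 1 ✗
  N2 stuck-at-1: output 1 ✗
  N3 stuck-at-0: output 0 ✓
  N3 stuck-at-1: output 1 ✗
  N4 stuck-at-0: output 0 ✓
  N4 stuck-at-1: output 1 ✗
Consistent faults: {N0 stuck-at-0, N1 stuck-at-0, N3 stuck-at-0, N4 stuck-at-0} — 4 in all.

4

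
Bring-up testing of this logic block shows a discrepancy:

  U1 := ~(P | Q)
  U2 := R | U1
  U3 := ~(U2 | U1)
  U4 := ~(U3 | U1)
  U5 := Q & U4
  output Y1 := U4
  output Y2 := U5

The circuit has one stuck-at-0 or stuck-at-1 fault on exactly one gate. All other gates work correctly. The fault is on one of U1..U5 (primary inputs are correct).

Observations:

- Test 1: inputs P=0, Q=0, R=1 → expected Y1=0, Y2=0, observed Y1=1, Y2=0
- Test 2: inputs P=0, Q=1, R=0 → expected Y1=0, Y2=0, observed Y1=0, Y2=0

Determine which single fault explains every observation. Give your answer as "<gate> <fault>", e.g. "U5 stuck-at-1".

U1 stuck-at-0

Fault-free values for test 1 (P=0, Q=0, R=1): U1=1, U2=1, U3=0, U4=0, U5=0, giving Y1=0, Y2=0. Observed Y1=1, Y2=0.
Test 1: faults giving observed Y1=1, Y2=0 are {U1 stuck-at-0, U4 stuck-at-1}.
Test 2 (P=0, Q=1, R=0): fault-free U1=0, U2=0, U3=1, U4=0, U5=0 → Y1=0, Y2=0; observed Y1=0, Y2=0. Eliminates U4 stuck-at-1.
Only U1 stuck-at-0 is consistent with every test.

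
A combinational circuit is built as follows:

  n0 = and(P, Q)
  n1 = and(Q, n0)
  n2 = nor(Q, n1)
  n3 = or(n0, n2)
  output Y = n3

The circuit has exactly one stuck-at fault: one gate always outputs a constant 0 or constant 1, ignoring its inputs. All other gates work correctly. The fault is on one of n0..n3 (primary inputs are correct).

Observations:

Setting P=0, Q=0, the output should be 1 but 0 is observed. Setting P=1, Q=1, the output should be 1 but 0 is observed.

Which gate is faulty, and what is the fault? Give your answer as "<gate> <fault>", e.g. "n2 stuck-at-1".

Fault-free values for test 1 (P=0, Q=0): n0=0, n1=0, n2=1, n3=1, giving Y=1. Observed 0.
Test 1: faults giving observed 0 are {n1 stuck-at-1, n2 stuck-at-0, n3 stuck-at-0}.
Test 2 (P=1, Q=1): fault-free n0=1, n1=1, n2=0, n3=1 → 1; observed 0. Eliminates n1 stuck-at-1, n2 stuck-at-0.
Only n3 stuck-at-0 is consistent with every test.

n3 stuck-at-0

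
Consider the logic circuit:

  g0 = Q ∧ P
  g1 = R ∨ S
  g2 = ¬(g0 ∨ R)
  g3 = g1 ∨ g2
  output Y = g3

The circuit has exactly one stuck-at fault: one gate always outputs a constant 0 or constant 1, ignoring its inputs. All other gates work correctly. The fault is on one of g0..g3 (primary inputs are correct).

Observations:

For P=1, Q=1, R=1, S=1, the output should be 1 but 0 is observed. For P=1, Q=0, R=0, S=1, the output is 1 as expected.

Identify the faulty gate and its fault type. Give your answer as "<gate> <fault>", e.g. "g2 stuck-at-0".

Fault-free values for test 1 (P=1, Q=1, R=1, S=1): g0=1, g1=1, g2=0, g3=1, giving Y=1. Observed 0.
Test 1: faults giving observed 0 are {g1 stuck-at-0, g3 stuck-at-0}.
Test 2 (P=1, Q=0, R=0, S=1): fault-free g0=0, g1=1, g2=1, g3=1 → 1; observed 1. Eliminates g3 stuck-at-0.
Only g1 stuck-at-0 is consistent with every test.

g1 stuck-at-0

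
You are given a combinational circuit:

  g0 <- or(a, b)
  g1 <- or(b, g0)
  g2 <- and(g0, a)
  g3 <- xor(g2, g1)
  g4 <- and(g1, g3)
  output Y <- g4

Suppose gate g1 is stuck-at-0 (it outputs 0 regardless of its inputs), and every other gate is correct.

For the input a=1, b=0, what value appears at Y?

0

Propagate with g1 forced: g0=1, g1=0 [stuck-at-0], g2=1, g3=1, g4=0.
So Y = 0. (Same as the fault-free value — the fault is masked on this input.)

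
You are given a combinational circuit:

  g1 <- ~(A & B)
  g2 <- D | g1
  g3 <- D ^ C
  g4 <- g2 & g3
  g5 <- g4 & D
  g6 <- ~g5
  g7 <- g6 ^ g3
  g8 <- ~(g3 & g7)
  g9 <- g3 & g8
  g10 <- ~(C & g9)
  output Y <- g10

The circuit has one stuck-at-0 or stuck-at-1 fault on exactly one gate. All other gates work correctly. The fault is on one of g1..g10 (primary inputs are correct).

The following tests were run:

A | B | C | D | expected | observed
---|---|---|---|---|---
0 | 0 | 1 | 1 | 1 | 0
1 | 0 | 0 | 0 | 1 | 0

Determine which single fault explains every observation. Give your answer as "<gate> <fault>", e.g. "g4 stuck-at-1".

g10 stuck-at-0

Fault-free values for test 1 (A=0, B=0, C=1, D=1): g1=1, g2=1, g3=0, g4=0, g5=0, g6=1, g7=1, g8=1, g9=0, g10=1, giving Y=1. Observed 0.
Test 1: faults giving observed 0 are {g9 stuck-at-1, g10 stuck-at-0}.
Test 2 (A=1, B=0, C=0, D=0): fault-free g1=1, g2=1, g3=0, g4=0, g5=0, g6=1, g7=1, g8=1, g9=0, g10=1 → 1; observed 0. Eliminates g9 stuck-at-1.
Only g10 stuck-at-0 is consistent with every test.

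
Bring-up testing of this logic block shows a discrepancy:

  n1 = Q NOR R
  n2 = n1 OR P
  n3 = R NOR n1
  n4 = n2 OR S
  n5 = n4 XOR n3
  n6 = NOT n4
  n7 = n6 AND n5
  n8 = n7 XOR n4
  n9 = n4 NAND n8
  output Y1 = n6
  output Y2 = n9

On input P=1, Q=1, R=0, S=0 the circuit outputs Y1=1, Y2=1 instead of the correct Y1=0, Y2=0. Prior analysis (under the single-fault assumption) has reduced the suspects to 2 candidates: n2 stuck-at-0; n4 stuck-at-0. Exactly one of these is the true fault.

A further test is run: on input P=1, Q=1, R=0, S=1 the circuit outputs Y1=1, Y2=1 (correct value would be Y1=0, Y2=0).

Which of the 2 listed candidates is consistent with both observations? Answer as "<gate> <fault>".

n4 stuck-at-0

Evaluate each candidate on input P=1, Q=1, R=0, S=1:
  n2 stuck-at-0: n1=0, n2=0 [stuck-at-0], n3=1, n4=1, n5=0, n6=0, n7=0, n8=1, n9=0 → Y1=0, Y2=0 — eliminated
  n4 stuck-at-0: n1=0, n2=1, n3=1, n4=0 [stuck-at-0], n5=1, n6=1, n7=1, n8=1, n9=1 → Y1=1, Y2=1 — matches
Only n4 stuck-at-0 reproduces the observed Y1=1, Y2=1.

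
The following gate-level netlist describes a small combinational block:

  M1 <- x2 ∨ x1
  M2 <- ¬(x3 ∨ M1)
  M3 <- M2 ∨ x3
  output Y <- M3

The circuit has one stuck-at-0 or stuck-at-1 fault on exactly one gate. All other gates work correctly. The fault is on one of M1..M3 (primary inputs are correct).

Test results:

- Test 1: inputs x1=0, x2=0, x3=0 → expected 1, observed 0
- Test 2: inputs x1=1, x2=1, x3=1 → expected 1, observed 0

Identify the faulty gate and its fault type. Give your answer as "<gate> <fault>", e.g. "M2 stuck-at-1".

Fault-free values for test 1 (x1=0, x2=0, x3=0): M1=0, M2=1, M3=1, giving Y=1. Observed 0.
Test 1: faults giving observed 0 are {M1 stuck-at-1, M2 stuck-at-0, M3 stuck-at-0}.
Test 2 (x1=1, x2=1, x3=1): fault-free M1=1, M2=0, M3=1 → 1; observed 0. Eliminates M1 stuck-at-1, M2 stuck-at-0.
Only M3 stuck-at-0 is consistent with every test.

M3 stuck-at-0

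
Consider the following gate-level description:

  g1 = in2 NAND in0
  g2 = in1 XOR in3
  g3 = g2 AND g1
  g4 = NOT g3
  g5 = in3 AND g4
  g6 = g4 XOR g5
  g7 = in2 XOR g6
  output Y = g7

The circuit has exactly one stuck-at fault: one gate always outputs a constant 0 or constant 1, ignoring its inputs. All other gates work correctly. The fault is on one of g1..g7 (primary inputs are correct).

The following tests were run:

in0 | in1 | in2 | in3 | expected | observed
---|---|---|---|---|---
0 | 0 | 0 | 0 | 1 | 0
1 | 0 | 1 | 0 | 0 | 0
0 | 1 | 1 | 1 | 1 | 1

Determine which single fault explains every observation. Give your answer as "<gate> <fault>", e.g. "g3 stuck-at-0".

g2 stuck-at-1

Fault-free values for test 1 (in0=0, in1=0, in2=0, in3=0): g1=1, g2=0, g3=0, g4=1, g5=0, g6=1, g7=1, giving Y=1. Observed 0.
Test 1: faults giving observed 0 are {g2 stuck-at-1, g3 stuck-at-1, g4 stuck-at-0, g5 stuck-at-1, g6 stuck-at-0, g7 stuck-at-0}.
Test 2 (in0=1, in1=0, in2=1, in3=0): fault-free g1=0, g2=0, g3=0, g4=1, g5=0, g6=1, g7=0 → 0; observed 0. Eliminates g3 stuck-at-1, g4 stuck-at-0, g5 stuck-at-1, g6 stuck-at-0.
Test 3 (in0=0, in1=1, in2=1, in3=1): fault-free g1=1, g2=0, g3=0, g4=1, g5=1, g6=0, g7=1 → 1; observed 1. Eliminates g7 stuck-at-0.
Only g2 stuck-at-1 is consistent with every test.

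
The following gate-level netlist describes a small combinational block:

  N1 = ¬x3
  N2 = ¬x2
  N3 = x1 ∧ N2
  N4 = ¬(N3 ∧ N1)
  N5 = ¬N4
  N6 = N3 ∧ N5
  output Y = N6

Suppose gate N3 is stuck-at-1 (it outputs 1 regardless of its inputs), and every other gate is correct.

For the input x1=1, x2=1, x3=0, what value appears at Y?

Propagate with N3 forced: N1=1, N2=0, N3=1 [stuck-at-1], N4=0, N5=1, N6=1.
So Y = 1. (Without the fault it would be 0.)

1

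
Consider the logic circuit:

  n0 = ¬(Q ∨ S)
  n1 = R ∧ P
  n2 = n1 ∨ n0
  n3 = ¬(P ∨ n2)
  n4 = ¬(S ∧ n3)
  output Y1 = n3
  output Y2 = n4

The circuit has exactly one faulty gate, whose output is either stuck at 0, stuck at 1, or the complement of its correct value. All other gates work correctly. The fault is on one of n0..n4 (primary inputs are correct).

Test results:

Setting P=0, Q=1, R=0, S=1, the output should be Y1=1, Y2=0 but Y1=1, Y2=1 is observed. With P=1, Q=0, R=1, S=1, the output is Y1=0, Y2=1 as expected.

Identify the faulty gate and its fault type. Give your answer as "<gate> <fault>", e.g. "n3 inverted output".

Fault-free values for test 1 (P=0, Q=1, R=0, S=1): n0=0, n1=0, n2=0, n3=1, n4=0, giving Y1=1, Y2=0. Observed Y1=1, Y2=1.
Test 1: faults giving observed Y1=1, Y2=1 are {n4 stuck-at-1, n4 inverted output}.
Test 2 (P=1, Q=0, R=1, S=1): fault-free n0=0, n1=1, n2=1, n3=0, n4=1 → Y1=0, Y2=1; observed Y1=0, Y2=1. Eliminates n4 inverted output.
Only n4 stuck-at-1 is consistent with every test.

n4 stuck-at-1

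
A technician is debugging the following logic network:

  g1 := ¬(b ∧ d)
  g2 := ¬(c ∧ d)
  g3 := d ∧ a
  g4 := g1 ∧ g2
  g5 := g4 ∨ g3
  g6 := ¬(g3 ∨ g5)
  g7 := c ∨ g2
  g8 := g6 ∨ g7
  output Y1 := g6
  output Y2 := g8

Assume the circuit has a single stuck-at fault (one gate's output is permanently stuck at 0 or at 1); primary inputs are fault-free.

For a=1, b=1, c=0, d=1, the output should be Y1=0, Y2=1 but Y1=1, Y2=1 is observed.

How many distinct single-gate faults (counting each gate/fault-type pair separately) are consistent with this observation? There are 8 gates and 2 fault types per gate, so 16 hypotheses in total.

Fault-free: g1=0, g2=1, g3=1, g4=0, g5=1, g6=0, g7=1, g8=1 → Y1=0, Y2=1. Observed Y1=1, Y2=1.
  g1: none of the 2 fault types match ✗
  g2: none of the 2 fault types match ✗
  g3: stuck-at-0 ✓; others ✗
  g4: none of the 2 fault types match ✗
  g5: none of the 2 fault types match ✗
  g6: stuck-at-1 ✓; others ✗
  g7: none of the 2 fault types match ✗
  g8: none of the 2 fault types match ✗
Consistent faults: {g3 stuck-at-0, g6 stuck-at-1} — 2 in all.

2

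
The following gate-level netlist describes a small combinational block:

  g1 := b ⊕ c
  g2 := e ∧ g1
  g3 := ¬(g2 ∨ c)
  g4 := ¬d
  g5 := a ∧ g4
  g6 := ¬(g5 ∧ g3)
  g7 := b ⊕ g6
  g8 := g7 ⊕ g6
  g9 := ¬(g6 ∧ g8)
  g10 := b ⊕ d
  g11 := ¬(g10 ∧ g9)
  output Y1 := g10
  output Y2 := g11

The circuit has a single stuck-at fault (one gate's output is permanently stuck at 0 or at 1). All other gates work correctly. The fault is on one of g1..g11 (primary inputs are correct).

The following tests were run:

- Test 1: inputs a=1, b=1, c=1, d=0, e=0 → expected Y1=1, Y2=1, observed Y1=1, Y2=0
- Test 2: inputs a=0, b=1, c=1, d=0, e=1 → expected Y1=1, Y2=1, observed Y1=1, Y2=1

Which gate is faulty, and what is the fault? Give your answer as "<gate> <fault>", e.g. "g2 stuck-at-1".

Fault-free values for test 1 (a=1, b=1, c=1, d=0, e=0): g1=0, g2=0, g3=0, g4=1, g5=1, g6=1, g7=0, g8=1, g9=0, g10=1, g11=1, giving Y1=1, Y2=1. Observed Y1=1, Y2=0.
Test 1: faults giving observed Y1=1, Y2=0 are {g3 stuck-at-1, g6 stuck-at-0, g7 stuck-at-1, g8 stuck-at-0, g9 stuck-at-1, g11 stuck-at-0}.
Test 2 (a=0, b=1, c=1, d=0, e=1): fault-free g1=0, g2=0, g3=0, g4=1, g5=0, g6=1, g7=0, g8=1, g9=0, g10=1, g11=1 → Y1=1, Y2=1; observed Y1=1, Y2=1. Eliminates g6 stuck-at-0, g7 stuck-at-1, g8 stuck-at-0, g9 stuck-at-1, g11 stuck-at-0.
Only g3 stuck-at-1 is consistent with every test.

g3 stuck-at-1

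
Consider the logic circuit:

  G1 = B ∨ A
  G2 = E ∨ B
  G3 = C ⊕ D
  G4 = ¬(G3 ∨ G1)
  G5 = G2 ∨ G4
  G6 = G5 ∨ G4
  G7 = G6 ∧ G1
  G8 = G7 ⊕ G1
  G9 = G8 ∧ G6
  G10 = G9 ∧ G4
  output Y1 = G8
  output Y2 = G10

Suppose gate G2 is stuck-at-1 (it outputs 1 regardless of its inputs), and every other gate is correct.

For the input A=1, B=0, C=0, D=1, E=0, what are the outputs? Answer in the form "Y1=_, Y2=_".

Propagate with G2 forced: G1=1, G2=1 [stuck-at-1], G3=1, G4=0, G5=1, G6=1, G7=1, G8=0, G9=0, G10=0.
So the outputs are Y1=0, Y2=0. (Without the fault they would be Y1=1, Y2=0.)

Y1=0, Y2=0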